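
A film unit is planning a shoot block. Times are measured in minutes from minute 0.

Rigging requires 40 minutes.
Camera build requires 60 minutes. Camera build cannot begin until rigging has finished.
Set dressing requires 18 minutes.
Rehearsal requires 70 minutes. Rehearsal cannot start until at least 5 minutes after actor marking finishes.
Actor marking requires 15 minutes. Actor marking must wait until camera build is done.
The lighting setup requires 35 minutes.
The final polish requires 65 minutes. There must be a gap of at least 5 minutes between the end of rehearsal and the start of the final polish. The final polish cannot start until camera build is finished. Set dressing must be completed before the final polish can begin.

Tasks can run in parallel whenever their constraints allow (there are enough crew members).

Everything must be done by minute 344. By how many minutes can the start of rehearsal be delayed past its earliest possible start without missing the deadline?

84

Rigging has no prerequisites, so it starts at minute 0 and finishes at minute 40.
Camera build waits on rigging (finishes minute 40), so it starts at minute 40 and finishes at 40 + 60 = minute 100.
After camera build (finishes minute 100), actor marking can start at minute 100 and finishes at minute 115.
Rehearsal waits on actor marking (finishes minute 115, plus 5-minute gap → minute 120), so it starts at minute 120 and finishes at 120 + 70 = minute 190.

Working backward from the deadline:
The final polish must finish by minute 344; it takes 65 minutes, so it must start by 344 − 65 = minute 279.
Rehearsal has to be done before the final polish (must start by minute 279, minus 5-minute gap → minute 274). That means finishing by minute 274, i.e. starting by 274 − 70 = minute 204.
So rehearsal can start as early as minute 120 and as late as minute 204, giving 204 − 120 = 84 minutes of slack.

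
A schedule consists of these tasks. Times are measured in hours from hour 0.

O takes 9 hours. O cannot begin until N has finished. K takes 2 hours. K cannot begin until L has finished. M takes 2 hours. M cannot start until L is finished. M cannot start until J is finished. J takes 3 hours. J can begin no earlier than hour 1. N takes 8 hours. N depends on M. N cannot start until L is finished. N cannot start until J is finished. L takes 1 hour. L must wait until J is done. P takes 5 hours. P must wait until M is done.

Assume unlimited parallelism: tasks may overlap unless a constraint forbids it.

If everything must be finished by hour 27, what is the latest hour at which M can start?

O must finish by hour 27; it takes 9 hours, so it must start by 27 − 9 = hour 18.
N must finish before O (must start by hour 18). With an 8-hour duration, N must start by 18 − 8 = hour 10.
To finish by hour 27, P (duration 5) must start no later than hour 22.
M has several dependents: N (must start by hour 10); P (must start by hour 22). The earliest of those limits is hour 10, so M must start by 10 − 2 = hour 8.

8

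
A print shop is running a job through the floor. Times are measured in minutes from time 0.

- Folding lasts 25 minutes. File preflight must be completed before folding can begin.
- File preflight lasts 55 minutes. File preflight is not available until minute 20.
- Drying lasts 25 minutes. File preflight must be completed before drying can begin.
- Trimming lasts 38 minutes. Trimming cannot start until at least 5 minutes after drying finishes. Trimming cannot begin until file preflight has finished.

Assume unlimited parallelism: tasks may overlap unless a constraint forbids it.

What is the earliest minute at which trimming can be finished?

143

File preflight cannot begin until its own release at minute 20. It runs from minute 20 to 20 + 55 = minute 75.
Drying waits on file preflight (finishes minute 75), so it starts at minute 75 and finishes at 75 + 25 = minute 100.
Trimming needs all of drying (finishes minute 100, plus 5-minute gap → minute 105); file preflight (finishes minute 75). That puts its earliest start at minute 105; it finishes at 105 + 38 = minute 143.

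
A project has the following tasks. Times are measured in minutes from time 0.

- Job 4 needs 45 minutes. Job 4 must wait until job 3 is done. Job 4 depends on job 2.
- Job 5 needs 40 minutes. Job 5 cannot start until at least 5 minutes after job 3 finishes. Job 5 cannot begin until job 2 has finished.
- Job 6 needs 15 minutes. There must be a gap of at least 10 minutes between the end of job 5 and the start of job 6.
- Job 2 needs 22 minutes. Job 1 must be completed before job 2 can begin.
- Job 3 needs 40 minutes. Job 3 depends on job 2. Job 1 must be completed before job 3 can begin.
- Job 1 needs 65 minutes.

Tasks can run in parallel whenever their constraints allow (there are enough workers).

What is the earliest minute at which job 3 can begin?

87

Job 1 has no prerequisites, so it starts at minute 0 and finishes at minute 65.
Job 2 cannot begin until job 1 (finishes minute 65). It runs from minute 65 to 65 + 22 = minute 87.
Job 3 waits on job 2 (finishes minute 87); job 1 (finishes minute 65). The latest of these is minute 87, which is the earliest job 3 can start.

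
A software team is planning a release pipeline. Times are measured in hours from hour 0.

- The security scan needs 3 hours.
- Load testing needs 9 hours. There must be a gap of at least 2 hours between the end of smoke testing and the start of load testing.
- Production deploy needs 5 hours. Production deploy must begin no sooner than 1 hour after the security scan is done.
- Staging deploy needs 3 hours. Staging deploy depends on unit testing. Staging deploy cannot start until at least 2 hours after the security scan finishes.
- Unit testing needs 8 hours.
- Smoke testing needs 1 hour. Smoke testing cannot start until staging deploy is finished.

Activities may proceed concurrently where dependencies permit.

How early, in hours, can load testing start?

The security scan can start immediately at hour 0; it finishes at hour 3.
Unit testing has no prerequisites, so it starts at hour 0 and finishes at hour 8.
Staging deploy needs all of unit testing (finishes hour 8); the security scan (finishes hour 3, plus 2-hour gap → hour 5). That puts its earliest start at hour 8; it finishes at 8 + 3 = hour 11.
After staging deploy (finishes hour 11), smoke testing can start at hour 11 and finishes at hour 12.
Load testing waits on smoke testing (finishes hour 12, plus 2-hour gap → hour 14), so the earliest it can start is hour 14.

14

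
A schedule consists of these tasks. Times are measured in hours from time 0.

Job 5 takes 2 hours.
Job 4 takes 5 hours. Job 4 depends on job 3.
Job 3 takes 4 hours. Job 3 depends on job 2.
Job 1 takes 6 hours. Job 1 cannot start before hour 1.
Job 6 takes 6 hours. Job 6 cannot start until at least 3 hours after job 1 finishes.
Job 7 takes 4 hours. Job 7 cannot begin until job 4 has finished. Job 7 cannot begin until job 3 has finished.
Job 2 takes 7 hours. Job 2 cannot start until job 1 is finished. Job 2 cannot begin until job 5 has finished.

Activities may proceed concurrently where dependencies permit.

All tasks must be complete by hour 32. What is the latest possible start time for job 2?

12

Job 7 has no dependents, so it just needs to finish by hour 32. Starting by 32 − 4 = hour 28 achieves that.
Since job 7 (must start by hour 28) depends on it, job 4 must finish by hour 28. Backing off its 5-hour duration gives a latest start of hour 23.
Job 3 has several dependents: job 4 (must start by hour 23); job 7 (must start by hour 28). The earliest of those limits is hour 23, so job 3 must start by 23 − 4 = hour 19.
Job 2 must finish before job 3 (must start by hour 19). With a 7-hour duration, job 2 must start by 19 − 7 = hour 12.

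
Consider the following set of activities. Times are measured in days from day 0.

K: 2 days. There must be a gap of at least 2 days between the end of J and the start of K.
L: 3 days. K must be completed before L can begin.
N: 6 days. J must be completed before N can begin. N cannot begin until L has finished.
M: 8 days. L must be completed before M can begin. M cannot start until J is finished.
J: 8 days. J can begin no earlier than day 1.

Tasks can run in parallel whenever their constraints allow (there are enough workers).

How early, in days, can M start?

16

J cannot begin until its own release at day 1. It runs from day 1 to 1 + 8 = day 9.
K waits on J (finishes day 9, plus 2-day gap → day 11), so it starts at day 11 and finishes at 11 + 2 = day 13.
L cannot begin until K (finishes day 13). It runs from day 13 to 13 + 3 = day 16.
M waits on L (finishes day 16); J (finishes day 9). The latest of these is day 16, which is the earliest M can start.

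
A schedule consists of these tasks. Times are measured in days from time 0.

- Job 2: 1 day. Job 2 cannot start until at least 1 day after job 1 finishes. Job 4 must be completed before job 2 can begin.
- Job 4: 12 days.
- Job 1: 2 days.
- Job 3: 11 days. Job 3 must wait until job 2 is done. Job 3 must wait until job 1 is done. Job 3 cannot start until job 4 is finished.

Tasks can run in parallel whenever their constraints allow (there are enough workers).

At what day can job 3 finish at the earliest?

24

Nothing blocks job 4, so it runs from day 0 to day 12.
Nothing blocks job 1, so it runs from day 0 to day 2.
Job 2 needs all of job 1 (finishes day 2, plus 1-day gap → day 3); job 4 (finishes day 12). That puts its earliest start at day 12; it finishes at 12 + 1 = day 13.
Job 3 has to wait for job 2 (finishes day 13); job 1 (finishes day 2); job 4 (finishes day 12). The latest of these is day 13, so job 3 runs day 13 to 13 + 11 = day 24.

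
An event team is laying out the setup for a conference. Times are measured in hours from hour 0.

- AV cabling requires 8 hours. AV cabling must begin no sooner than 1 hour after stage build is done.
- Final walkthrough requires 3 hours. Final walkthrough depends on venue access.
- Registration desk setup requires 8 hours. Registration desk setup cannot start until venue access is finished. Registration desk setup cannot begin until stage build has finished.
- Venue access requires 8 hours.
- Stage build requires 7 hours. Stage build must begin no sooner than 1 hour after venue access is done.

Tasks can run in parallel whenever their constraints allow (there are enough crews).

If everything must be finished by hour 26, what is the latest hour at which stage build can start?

To finish by hour 26, AV cabling (duration 8) must start no later than hour 18.
Registration desk setup has no dependents, so it just needs to finish by hour 26. Starting by 26 − 8 = hour 18 achieves that.
Stage build feeds AV cabling (must start by hour 18, minus 1-hour gap → hour 17); registration desk setup (must start by hour 18). Taking the minimum, stage build must finish by hour 17 and start by 17 − 7 = hour 10.

10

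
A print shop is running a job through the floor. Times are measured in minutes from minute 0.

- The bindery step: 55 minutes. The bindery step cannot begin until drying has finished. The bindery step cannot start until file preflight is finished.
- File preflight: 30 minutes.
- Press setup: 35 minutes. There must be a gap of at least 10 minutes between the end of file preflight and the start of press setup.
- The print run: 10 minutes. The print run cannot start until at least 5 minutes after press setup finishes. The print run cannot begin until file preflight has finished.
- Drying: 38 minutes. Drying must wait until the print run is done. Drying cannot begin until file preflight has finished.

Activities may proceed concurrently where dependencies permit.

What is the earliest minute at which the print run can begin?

80

File preflight has no prerequisites, so it starts at minute 0 and finishes at minute 30.
After file preflight (finishes minute 30, plus 10-minute gap → minute 40), press setup can start at minute 40 and finishes at minute 75.
The print run waits on press setup (finishes minute 75, plus 5-minute gap → minute 80); file preflight (finishes minute 30). The latest of these is minute 80, which is the earliest the print run can start.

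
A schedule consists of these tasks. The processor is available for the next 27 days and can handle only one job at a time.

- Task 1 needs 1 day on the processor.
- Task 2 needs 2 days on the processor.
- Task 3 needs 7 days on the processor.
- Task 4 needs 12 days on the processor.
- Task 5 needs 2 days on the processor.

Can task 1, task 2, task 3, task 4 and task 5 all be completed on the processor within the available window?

Yes

Running back to back, the jobs need 1 + 2 + 7 + 12 + 2 = 24 days on the processor.
Since 24 ≤ 27, they fit within the window.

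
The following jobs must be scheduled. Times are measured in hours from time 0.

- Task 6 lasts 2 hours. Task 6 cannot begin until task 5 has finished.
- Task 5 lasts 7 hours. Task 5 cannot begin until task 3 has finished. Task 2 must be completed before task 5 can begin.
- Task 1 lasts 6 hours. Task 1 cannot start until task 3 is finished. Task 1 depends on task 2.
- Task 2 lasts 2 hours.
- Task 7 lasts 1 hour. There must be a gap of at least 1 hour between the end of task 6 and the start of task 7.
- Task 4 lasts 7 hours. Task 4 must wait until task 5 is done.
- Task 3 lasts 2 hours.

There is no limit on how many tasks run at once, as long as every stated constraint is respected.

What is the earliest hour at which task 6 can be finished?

11

Task 3 can start immediately at hour 0; it finishes at hour 2.
Task 2 has no prerequisites, so it starts at hour 0 and finishes at hour 2.
For task 5: task 3 (finishes hour 2); task 2 (finishes hour 2). Taking the maximum gives a start of hour 2, and it finishes at 2 + 7 = hour 9.
After task 5 (finishes hour 9), task 6 can start at hour 9 and finishes at hour 11.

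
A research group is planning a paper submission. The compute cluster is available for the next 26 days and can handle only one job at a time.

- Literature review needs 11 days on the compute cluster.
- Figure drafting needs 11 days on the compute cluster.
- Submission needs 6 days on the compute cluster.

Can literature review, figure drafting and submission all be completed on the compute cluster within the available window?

No

Running back to back, the jobs need 11 + 11 + 6 = 28 days on the compute cluster.
Since 28 > 26, they cannot all fit.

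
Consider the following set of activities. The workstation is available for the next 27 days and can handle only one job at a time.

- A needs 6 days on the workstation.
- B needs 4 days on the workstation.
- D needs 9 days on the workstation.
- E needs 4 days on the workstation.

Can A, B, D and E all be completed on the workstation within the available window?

Yes

Running back to back, the jobs need 6 + 4 + 9 + 4 = 23 days on the workstation.
Since 23 ≤ 27, they fit within the window.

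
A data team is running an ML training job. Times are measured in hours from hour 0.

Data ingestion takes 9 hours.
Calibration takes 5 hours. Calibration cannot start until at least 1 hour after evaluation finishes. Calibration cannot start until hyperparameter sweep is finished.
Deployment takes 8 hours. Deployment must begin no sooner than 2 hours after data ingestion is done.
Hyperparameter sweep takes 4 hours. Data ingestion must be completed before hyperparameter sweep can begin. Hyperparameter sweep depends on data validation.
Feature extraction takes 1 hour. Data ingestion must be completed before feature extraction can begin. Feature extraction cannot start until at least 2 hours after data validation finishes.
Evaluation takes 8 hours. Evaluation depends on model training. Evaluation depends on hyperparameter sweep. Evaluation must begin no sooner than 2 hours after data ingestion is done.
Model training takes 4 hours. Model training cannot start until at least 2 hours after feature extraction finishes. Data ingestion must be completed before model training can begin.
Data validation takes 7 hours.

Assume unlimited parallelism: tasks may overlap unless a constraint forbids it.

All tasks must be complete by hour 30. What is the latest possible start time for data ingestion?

0

Nothing follows calibration; the deadline of hour 30 is its only limit. It must start by 30 − 5 = hour 25.
Since calibration (must start by hour 25, minus 1-hour gap → hour 24) depends on it, evaluation must finish by hour 24. Backing off its 8-hour duration gives a latest start of hour 16.
Model training feeds into evaluation (must start by hour 16); so model training must finish by hour 16 and therefore start by hour 12.
Feature extraction must finish before model training (must start by hour 12, minus 2-hour gap → hour 10). With a 1-hour duration, feature extraction must start by 10 − 1 = hour 9.
Hyperparameter sweep has several dependents: evaluation (must start by hour 16); calibration (must start by hour 25). The earliest of those limits is hour 16, so hyperparameter sweep must start by 16 − 4 = hour 12.
Nothing follows deployment; the deadline of hour 30 is its only limit. It must start by 30 − 8 = hour 22.
Data ingestion must finish in time for feature extraction (must start by hour 9); hyperparameter sweep (must start by hour 12); model training (must start by hour 12); evaluation (must start by hour 16, minus 2-hour gap → hour 14); deployment (must start by hour 22, minus 2-hour gap → hour 20). The tightest is hour 9, so data ingestion must start by 9 − 9 = hour 0.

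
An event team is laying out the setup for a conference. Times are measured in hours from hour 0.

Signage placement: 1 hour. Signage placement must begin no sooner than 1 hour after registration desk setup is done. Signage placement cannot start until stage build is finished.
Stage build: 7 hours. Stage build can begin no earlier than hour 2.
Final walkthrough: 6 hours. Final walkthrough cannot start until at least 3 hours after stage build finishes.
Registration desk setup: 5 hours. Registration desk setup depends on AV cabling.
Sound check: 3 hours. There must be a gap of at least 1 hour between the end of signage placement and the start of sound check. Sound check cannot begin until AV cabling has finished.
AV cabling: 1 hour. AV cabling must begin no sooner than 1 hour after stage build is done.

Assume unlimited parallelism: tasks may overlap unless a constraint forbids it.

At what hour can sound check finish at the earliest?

After its own release at hour 2, stage build can start at hour 2 and finishes at hour 9.
After stage build (finishes hour 9, plus 1-hour gap → hour 10), AV cabling can start at hour 10 and finishes at hour 11.
After AV cabling (finishes hour 11), registration desk setup can start at hour 11 and finishes at hour 16.
Signage placement has to wait for registration desk setup (finishes hour 16, plus 1-hour gap → hour 17); stage build (finishes hour 9). The latest of these is hour 17, so signage placement runs hour 17 to 17 + 1 = hour 18.
For sound check: signage placement (finishes hour 18, plus 1-hour gap → hour 19); AV cabling (finishes hour 11). Taking the maximum gives a start of hour 19, and it finishes at 19 + 3 = hour 22.

22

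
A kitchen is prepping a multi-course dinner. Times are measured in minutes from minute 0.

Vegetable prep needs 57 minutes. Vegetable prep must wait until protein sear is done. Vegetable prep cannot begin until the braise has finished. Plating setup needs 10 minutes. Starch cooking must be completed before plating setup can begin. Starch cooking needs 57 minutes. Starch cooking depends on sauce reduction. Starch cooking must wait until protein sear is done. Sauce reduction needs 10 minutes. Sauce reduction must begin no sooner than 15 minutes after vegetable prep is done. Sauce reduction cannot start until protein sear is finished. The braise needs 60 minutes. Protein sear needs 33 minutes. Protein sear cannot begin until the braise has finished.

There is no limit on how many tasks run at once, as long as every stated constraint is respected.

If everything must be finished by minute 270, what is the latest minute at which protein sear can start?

Plating setup must finish by minute 270; it takes 10 minutes, so it must start by 270 − 10 = minute 260.
Starch cooking feeds into plating setup (must start by minute 260); so starch cooking must finish by minute 260 and therefore start by minute 203.
Sauce reduction feeds into starch cooking (must start by minute 203); so sauce reduction must finish by minute 203 and therefore start by minute 193.
Since sauce reduction (must start by minute 193, minus 15-minute gap → minute 178) depends on it, vegetable prep must finish by minute 178. Backing off its 57-minute duration gives a latest start of minute 121.
Protein sear must finish in time for vegetable prep (must start by minute 121); sauce reduction (must start by minute 193); starch cooking (must start by minute 203). The tightest is minute 121, so protein sear must start by 121 − 33 = minute 88.

88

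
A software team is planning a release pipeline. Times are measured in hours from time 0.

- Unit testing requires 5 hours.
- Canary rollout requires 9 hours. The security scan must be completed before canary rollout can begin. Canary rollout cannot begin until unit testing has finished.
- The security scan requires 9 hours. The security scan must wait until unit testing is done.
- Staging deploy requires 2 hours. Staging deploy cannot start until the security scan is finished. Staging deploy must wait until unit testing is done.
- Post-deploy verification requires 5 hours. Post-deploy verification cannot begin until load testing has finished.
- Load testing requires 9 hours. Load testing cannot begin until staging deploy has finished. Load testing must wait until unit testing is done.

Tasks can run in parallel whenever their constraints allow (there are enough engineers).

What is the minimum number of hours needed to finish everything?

Unit testing has no prerequisites, so it starts at hour 0 and finishes at hour 5.
The security scan cannot begin until unit testing (finishes hour 5). It runs from hour 5 to 5 + 9 = hour 14.
Canary rollout cannot start until the security scan (finishes hour 14); unit testing (finishes hour 5). The controlling bound is hour 14, so canary rollout finishes at 14 + 9 = hour 23.
Staging deploy cannot start until the security scan (finishes hour 14); unit testing (finishes hour 5). The controlling bound is hour 14, so staging deploy finishes at 14 + 2 = hour 16.
Load testing cannot start until staging deploy (finishes hour 16); unit testing (finishes hour 5). The controlling bound is hour 16, so load testing finishes at 16 + 9 = hour 25.
Post-deploy verification waits on load testing (finishes hour 25), so it starts at hour 25 and finishes at 25 + 5 = hour 30.
All tasks are finished once the last one completes. Finish times: Unit testing at 5, The security scan at 14, Staging deploy at 16, Canary rollout at 23, Load testing at 25, Post-deploy verification at 30. The latest is hour 30.

30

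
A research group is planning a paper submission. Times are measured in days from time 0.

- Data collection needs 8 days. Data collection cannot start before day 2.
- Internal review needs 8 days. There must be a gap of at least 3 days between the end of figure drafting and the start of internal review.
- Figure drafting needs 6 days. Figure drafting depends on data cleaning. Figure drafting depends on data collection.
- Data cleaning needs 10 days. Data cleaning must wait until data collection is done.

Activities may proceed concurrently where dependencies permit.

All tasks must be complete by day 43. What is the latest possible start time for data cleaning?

16

Internal review has no dependents, so it just needs to finish by day 43. Starting by 43 − 8 = day 35 achieves that.
Figure drafting feeds into internal review (must start by day 35, minus 3-day gap → day 32); so figure drafting must finish by day 32 and therefore start by day 26.
Data cleaning feeds into figure drafting (must start by day 26); so data cleaning must finish by day 26 and therefore start by day 16.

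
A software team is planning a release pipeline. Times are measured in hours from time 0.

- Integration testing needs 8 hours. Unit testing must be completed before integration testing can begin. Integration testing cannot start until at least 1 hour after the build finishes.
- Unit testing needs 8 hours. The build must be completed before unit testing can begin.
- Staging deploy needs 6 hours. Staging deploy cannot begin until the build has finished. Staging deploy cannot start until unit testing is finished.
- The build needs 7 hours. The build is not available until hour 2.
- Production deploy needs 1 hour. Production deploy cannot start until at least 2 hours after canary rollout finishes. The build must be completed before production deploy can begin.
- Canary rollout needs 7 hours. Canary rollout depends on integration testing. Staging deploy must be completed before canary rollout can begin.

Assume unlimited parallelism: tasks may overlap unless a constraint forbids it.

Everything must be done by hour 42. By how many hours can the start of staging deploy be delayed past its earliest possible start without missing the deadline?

9

The build cannot begin until its own release at hour 2. It runs from hour 2 to 2 + 7 = hour 9.
Unit testing cannot begin until the build (finishes hour 9). It runs from hour 9 to 9 + 8 = hour 17.
Staging deploy has to wait for the build (finishes hour 9); unit testing (finishes hour 17). The latest of these is hour 17, so staging deploy runs hour 17 to 17 + 6 = hour 23.

Working backward from the deadline:
Production deploy has no dependents, so it just needs to finish by hour 42. Starting by 42 − 1 = hour 41 achieves that.
Since production deploy (must start by hour 41, minus 2-hour gap → hour 39) depends on it, canary rollout must finish by hour 39. Backing off its 7-hour duration gives a latest start of hour 32.
Staging deploy must finish before canary rollout (must start by hour 32). With a 6-hour duration, staging deploy must start by 32 − 6 = hour 26.
So staging deploy can start as early as hour 17 and as late as hour 26, giving 26 − 17 = 9 hours of slack.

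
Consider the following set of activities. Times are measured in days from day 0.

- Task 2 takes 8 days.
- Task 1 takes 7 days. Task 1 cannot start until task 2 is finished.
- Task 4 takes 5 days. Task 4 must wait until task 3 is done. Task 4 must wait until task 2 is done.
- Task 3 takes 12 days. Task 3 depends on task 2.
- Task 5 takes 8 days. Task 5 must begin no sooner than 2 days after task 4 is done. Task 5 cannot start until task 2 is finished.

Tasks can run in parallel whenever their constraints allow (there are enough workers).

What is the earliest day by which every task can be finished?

35

Task 2 can start immediately at day 0; it finishes at day 8.
Task 3 waits on task 2 (finishes day 8), so it starts at day 8 and finishes at 8 + 12 = day 20.
For task 4: task 3 (finishes day 20); task 2 (finishes day 8). Taking the maximum gives a start of day 20, and it finishes at 20 + 5 = day 25.
Task 5 needs all of task 4 (finishes day 25, plus 2-day gap → day 27); task 2 (finishes day 8). That puts its earliest start at day 27; it finishes at 27 + 8 = day 35.
After task 2 (finishes day 8), task 1 can start at day 8 and finishes at day 15.
All tasks are finished once the last one completes. Finish times: Task 1 at 15, Task 2 at 8, Task 3 at 20, Task 4 at 25, Task 5 at 35. The latest is day 35.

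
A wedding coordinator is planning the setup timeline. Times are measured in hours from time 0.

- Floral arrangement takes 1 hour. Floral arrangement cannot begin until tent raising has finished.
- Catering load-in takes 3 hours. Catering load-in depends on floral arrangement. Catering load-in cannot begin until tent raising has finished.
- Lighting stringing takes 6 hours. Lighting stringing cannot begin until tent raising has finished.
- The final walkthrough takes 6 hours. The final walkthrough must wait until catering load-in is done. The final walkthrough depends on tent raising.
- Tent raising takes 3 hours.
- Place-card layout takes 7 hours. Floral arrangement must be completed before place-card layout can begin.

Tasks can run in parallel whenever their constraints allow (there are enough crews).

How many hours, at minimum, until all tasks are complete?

Tent raising has no prerequisites, so it starts at hour 0 and finishes at hour 3.
Lighting stringing waits on tent raising (finishes hour 3), so it starts at hour 3 and finishes at 3 + 6 = hour 9.
After tent raising (finishes hour 3), floral arrangement can start at hour 3 and finishes at hour 4.
Place-card layout cannot begin until floral arrangement (finishes hour 4). It runs from hour 4 to 4 + 7 = hour 11.
Catering load-in cannot start until floral arrangement (finishes hour 4); tent raising (finishes hour 3). The controlling bound is hour 4, so catering load-in finishes at 4 + 3 = hour 7.
The final walkthrough cannot start until catering load-in (finishes hour 7); tent raising (finishes hour 3). The controlling bound is hour 7, so the final walkthrough finishes at 7 + 6 = hour 13.
All tasks are finished once the last one completes. Finish times: Tent raising at 3, Floral arrangement at 4, Lighting stringing at 9, Catering load-in at 7, Place-card layout at 11, The final walkthrough at 13. The latest is hour 13.

13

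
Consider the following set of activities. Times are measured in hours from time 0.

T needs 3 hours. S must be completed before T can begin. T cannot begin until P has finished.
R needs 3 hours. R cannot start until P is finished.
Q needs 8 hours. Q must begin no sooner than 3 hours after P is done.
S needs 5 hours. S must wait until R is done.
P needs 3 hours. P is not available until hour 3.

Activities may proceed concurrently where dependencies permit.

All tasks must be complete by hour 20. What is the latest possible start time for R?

9

T must finish by hour 20; it takes 3 hours, so it must start by 20 − 3 = hour 17.
Since T (must start by hour 17) depends on it, S must finish by hour 17. Backing off its 5-hour duration gives a latest start of hour 12.
R has to be done before S (must start by hour 12). That means finishing by hour 12, i.e. starting by 12 − 3 = hour 9.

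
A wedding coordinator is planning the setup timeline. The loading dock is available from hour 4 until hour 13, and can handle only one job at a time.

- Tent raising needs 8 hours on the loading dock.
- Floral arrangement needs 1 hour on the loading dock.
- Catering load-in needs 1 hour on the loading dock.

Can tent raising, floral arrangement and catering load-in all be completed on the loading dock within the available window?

No

The loading dock window is 13 − 4 = 9 hours.
Running back to back, the jobs need 8 + 1 + 1 = 10 hours on the loading dock.
Since 10 > 9, they cannot all fit.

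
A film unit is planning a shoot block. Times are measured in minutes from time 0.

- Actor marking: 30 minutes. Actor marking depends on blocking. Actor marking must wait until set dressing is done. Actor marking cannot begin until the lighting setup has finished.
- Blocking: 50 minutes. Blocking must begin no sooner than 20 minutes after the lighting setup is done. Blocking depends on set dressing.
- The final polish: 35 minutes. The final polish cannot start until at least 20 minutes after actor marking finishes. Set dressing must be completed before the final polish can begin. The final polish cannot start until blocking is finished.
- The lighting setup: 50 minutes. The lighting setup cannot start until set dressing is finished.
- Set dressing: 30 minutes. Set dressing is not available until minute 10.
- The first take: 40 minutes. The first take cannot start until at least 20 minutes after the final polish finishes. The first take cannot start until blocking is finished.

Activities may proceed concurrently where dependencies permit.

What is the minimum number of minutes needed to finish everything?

305

After its own release at minute 10, set dressing can start at minute 10 and finishes at minute 40.
The lighting setup cannot begin until set dressing (finishes minute 40). It runs from minute 40 to 40 + 50 = minute 90.
Blocking needs all of the lighting setup (finishes minute 90, plus 20-minute gap → minute 110); set dressing (finishes minute 40). That puts its earliest start at minute 110; it finishes at 110 + 50 = minute 160.
Actor marking cannot start until blocking (finishes minute 160); set dressing (finishes minute 40); the lighting setup (finishes minute 90). The controlling bound is minute 160, so actor marking finishes at 160 + 30 = minute 190.
For the final polish: actor marking (finishes minute 190, plus 20-minute gap → minute 210); set dressing (finishes minute 40); blocking (finishes minute 160). Taking the maximum gives a start of minute 210, and it finishes at 210 + 35 = minute 245.
The first take cannot start until the final polish (finishes minute 245, plus 20-minute gap → minute 265); blocking (finishes minute 160). The controlling bound is minute 265, so the first take finishes at 265 + 40 = minute 305.
All tasks are finished once the last one completes. Finish times: Set dressing at 40, The lighting setup at 90, Blocking at 160, Actor marking at 190, The final polish at 245, The first take at 305. The latest is minute 305.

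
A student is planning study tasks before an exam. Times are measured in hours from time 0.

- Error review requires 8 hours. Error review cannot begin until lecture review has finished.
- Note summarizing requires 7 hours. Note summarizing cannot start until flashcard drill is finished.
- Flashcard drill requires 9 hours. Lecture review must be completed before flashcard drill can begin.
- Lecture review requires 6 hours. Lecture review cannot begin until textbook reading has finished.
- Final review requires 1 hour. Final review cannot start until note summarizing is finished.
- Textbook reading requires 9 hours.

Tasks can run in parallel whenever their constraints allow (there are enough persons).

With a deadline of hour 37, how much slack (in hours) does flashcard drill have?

Textbook reading has no prerequisites, so it starts at hour 0 and finishes at hour 9.
Lecture review cannot begin until textbook reading (finishes hour 9). It runs from hour 9 to 9 + 6 = hour 15.
Flashcard drill waits on lecture review (finishes hour 15), so it starts at hour 15 and finishes at 15 + 9 = hour 24.

Working backward from the deadline:
To finish by hour 37, final review (duration 1) must start no later than hour 36.
Since final review (must start by hour 36) depends on it, note summarizing must finish by hour 36. Backing off its 7-hour duration gives a latest start of hour 29.
Flashcard drill must finish before note summarizing (must start by hour 29). With a 9-hour duration, flashcard drill must start by 29 − 9 = hour 20.
So flashcard drill can start as early as hour 15 and as late as hour 20, giving 20 − 15 = 5 hours of slack.

5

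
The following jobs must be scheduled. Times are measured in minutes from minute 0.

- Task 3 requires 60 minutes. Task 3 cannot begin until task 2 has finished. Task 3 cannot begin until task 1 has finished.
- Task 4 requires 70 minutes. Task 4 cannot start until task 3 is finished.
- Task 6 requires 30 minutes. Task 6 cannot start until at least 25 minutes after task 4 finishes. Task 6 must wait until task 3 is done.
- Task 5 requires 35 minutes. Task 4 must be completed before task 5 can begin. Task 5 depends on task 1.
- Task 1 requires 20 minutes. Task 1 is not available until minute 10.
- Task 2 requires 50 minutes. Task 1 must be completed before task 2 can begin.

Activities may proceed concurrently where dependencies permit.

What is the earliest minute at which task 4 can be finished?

210

Task 1 cannot begin until its own release at minute 10. It runs from minute 10 to 10 + 20 = minute 30.
Task 2 waits on task 1 (finishes minute 30), so it starts at minute 30 and finishes at 30 + 50 = minute 80.
Task 3 cannot start until task 2 (finishes minute 80); task 1 (finishes minute 30). The controlling bound is minute 80, so task 3 finishes at 80 + 60 = minute 140.
After task 3 (finishes minute 140), task 4 can start at minute 140 and finishes at minute 210.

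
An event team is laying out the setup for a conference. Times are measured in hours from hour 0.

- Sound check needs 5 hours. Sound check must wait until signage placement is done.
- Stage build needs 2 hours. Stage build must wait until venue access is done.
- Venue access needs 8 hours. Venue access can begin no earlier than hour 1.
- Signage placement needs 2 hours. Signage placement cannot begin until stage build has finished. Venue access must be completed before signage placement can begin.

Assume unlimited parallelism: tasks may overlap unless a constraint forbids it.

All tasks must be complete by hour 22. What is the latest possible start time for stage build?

Nothing follows sound check; the deadline of hour 22 is its only limit. It must start by 22 − 5 = hour 17.
Since sound check (must start by hour 17) depends on it, signage placement must finish by hour 17. Backing off its 2-hour duration gives a latest start of hour 15.
Stage build feeds into signage placement (must start by hour 15); so stage build must finish by hour 15 and therefore start by hour 13.

13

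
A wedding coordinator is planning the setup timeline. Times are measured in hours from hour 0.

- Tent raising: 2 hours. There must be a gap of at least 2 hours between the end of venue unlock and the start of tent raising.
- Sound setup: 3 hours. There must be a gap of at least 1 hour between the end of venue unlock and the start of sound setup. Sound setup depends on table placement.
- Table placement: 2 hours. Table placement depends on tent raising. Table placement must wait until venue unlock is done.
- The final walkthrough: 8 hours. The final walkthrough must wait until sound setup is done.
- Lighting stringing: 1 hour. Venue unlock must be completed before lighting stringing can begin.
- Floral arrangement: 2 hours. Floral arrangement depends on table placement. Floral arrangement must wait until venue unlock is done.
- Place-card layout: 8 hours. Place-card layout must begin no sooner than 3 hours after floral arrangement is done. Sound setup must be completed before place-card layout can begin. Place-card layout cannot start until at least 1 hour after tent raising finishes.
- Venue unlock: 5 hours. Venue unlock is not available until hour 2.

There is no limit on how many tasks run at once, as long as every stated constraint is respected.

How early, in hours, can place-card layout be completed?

26

Venue unlock waits on its own release at hour 2, so it starts at hour 2 and finishes at 2 + 5 = hour 7.
Tent raising waits on venue unlock (finishes hour 7, plus 2-hour gap → hour 9), so it starts at hour 9 and finishes at 9 + 2 = hour 11.
Table placement cannot start until tent raising (finishes hour 11); venue unlock (finishes hour 7). The controlling bound is hour 11, so table placement finishes at 11 + 2 = hour 13.
Sound setup cannot start until venue unlock (finishes hour 7, plus 1-hour gap → hour 8); table placement (finishes hour 13). The controlling bound is hour 13, so sound setup finishes at 13 + 3 = hour 16.
Floral arrangement has to wait for table placement (finishes hour 13); venue unlock (finishes hour 7). The latest of these is hour 13, so floral arrangement runs hour 13 to 13 + 2 = hour 15.
Place-card layout needs all of floral arrangement (finishes hour 15, plus 3-hour gap → hour 18); sound setup (finishes hour 16); tent raising (finishes hour 11, plus 1-hour gap → hour 12). That puts its earliest start at hour 18; it finishes at 18 + 8 = hour 26.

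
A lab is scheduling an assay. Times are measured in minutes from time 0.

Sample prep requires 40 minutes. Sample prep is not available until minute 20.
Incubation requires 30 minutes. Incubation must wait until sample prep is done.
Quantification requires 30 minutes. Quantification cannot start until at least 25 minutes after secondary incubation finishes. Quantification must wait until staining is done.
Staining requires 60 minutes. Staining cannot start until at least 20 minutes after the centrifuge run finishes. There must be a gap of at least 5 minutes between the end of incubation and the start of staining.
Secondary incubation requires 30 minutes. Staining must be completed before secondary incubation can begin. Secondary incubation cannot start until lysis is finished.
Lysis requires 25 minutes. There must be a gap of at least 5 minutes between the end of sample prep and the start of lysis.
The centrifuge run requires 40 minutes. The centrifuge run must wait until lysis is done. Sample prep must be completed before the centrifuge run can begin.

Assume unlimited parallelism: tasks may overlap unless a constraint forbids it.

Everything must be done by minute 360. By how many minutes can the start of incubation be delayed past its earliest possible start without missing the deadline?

Sample prep cannot begin until its own release at minute 20. It runs from minute 20 to 20 + 40 = minute 60.
After sample prep (finishes minute 60), incubation can start at minute 60 and finishes at minute 90.

Working backward from the deadline:
To finish by minute 360, quantification (duration 30) must start no later than minute 330.
Secondary incubation has to be done before quantification (must start by minute 330, minus 25-minute gap → minute 305). That means finishing by minute 305, i.e. starting by 305 − 30 = minute 275.
Staining must finish in time for secondary incubation (must start by minute 275); quantification (must start by minute 330). The tightest is minute 275, so staining must start by 275 − 60 = minute 215.
Since staining (must start by minute 215, minus 5-minute gap → minute 210) depends on it, incubation must finish by minute 210. Backing off its 30-minute duration gives a latest start of minute 180.
So incubation can start as early as minute 60 and as late as minute 180, giving 180 − 60 = 120 minutes of slack.

120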